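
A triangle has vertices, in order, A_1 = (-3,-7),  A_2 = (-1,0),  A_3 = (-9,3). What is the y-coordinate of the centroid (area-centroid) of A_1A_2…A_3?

-4/3

Apply the shoelace (surveyor's) formula. First the cross-terms c_i = x_i·y_{i+1} − x_{i+1}·y_i:
  -7, -3, 72  ⇒  2A = 62, A = 31.
Then Σ (y_i + y_{i+1})·c_i = -248, so ȳ = -248 / (6·31) = -4/3.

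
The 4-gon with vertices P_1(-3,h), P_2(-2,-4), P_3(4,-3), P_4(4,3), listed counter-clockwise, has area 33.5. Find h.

0

The doubled signed area Σ (x_i y_{i+1} − x_{i+1} y_i) is linear in h.
With h=0 it equals 67; the coefficient of h is 6 (from the two edges through P_1).
So 6·h + 67 = 2·33.5 = 67 ⇒ h = 0.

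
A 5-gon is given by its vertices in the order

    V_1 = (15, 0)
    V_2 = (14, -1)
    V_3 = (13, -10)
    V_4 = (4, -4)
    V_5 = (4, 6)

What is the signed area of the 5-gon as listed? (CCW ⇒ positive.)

Apply Gauss's area formula: 2A = Σ (x_i·y_{i+1} − x_{i+1}·y_i), indices taken mod 5.
Σ = (-15) + (-127) + (-12) + (40) + (-90) = -204
Signed area = Σ/2 = -102 (negative ⇒ clockwise traversal).

-102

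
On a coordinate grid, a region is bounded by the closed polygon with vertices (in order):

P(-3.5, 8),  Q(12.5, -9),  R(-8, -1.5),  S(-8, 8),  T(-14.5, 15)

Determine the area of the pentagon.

Apply the shoelace formula: 2A = Σ (x_i·y_{i+1} − x_{i+1}·y_i), indices taken mod 5.
Σ = (-68.5) + (-90.75) + (-76) + (-4) + (-63.5) = -302.75
Area = |Σ|/2 = 151.375.

151.375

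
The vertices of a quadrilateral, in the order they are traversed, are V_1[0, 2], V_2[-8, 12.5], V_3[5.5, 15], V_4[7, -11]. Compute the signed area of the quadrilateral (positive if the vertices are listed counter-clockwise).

-162.125

Apply the surveyor's formula: 2A = Σ (x_i·y_{i+1} − x_{i+1}·y_i), indices taken mod 4.
Cross-terms: 16, -188.75, -165.5, 14  ⇒  Σ = -324.25
Signed area = Σ/2 = -162.125 (negative ⇒ clockwise traversal).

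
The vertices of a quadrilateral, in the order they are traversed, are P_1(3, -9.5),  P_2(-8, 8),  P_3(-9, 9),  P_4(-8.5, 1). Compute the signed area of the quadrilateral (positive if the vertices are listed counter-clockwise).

46.625

Apply Gauss's area formula: 2A = Σ (x_i·y_{i+1} − x_{i+1}·y_i), indices taken mod 4.
Σ = (-52) + (0) + (67.5) + (77.75) = 93.25
Signed area = Σ/2 = 46.625 (positive ⇒ counter-clockwise traversal).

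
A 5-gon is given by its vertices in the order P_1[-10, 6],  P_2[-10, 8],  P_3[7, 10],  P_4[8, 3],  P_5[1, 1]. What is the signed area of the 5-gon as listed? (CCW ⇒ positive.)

Apply the shoelace (surveyor's) formula: 2A = Σ (x_i·y_{i+1} − x_{i+1}·y_i), indices taken mod 5.
Σ = (-20) + (-156) + (-59) + (5) + (16) = -214
Signed area = Σ/2 = -107 (negative ⇒ clockwise traversal).

-107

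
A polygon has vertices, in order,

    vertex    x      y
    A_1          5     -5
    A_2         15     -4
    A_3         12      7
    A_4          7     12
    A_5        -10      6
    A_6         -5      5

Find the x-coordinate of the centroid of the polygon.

1370/267

Apply the shoelace (surveyor's) formula. First the cross-terms c_i = x_i·y_{i+1} − x_{i+1}·y_i:
  55, 153, 95, 162, -20, 0  ⇒  2A = 445, A = 222.5.
Then Σ (x_i + x_{i+1})·c_i = 6850, so x̄ = 6850 / (6·222.5) = 1370/267.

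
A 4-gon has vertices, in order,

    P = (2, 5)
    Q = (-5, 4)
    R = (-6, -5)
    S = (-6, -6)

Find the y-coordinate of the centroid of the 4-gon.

20/21

Apply the shoelace formula. First the cross-terms c_i = x_i·y_{i+1} − x_{i+1}·y_i:
  33, 49, 6, -18  ⇒  2A = 70, A = 35.
Then Σ (y_i + y_{i+1})·c_i = 200, so ȳ = 200 / (6·35) = 20/21.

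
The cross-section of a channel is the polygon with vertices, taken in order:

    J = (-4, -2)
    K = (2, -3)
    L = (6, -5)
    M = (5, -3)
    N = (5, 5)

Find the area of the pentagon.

40.5

Apply the surveyor's formula: 2A = Σ (x_i·y_{i+1} − x_{i+1}·y_i), indices taken mod 5.
Cross-terms: 16, 8, 7, 40, 10  ⇒  Σ = 81
Area = |Σ|/2 = 40.5.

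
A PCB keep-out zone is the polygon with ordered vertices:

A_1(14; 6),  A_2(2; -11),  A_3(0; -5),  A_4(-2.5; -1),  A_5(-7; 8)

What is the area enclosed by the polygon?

Apply the shoelace (surveyor's) formula: 2A = Σ (x_i·y_{i+1} − x_{i+1}·y_i), indices taken mod 5.
Σ = (-166) + (-10) + (-12.5) + (-27) + (-154) = -369.5
Area = |Σ|/2 = 184.75.

184.75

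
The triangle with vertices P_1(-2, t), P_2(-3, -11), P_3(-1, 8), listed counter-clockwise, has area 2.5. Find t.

The doubled signed area Σ (x_i y_{i+1} − x_{i+1} y_i) is linear in t.
With t=0 it equals 3; the coefficient of t is 2 (from the two edges through P_1).
So 2·t + 3 = 2·2.5 = 5 ⇒ t = 1.

1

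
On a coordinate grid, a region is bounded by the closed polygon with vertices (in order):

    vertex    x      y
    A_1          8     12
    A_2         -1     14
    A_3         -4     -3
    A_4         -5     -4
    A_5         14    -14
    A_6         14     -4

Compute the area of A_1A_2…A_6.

325

A_1→A_2: (8)(14) − (-1)(12) = 124
A_2→A_3: (-1)(-3) − (-4)(14) = 59
A_3→A_4: (-4)(-4) − (-5)(-3) = 1
A_4→A_5: (-5)(-14) − (14)(-4) = 126
A_5→A_6: (14)(-4) − (14)(-14) = 140
A_6→A_1: (14)(12) − (8)(-4) = 200
Σ = 650
Area = |Σ|/2 = 325.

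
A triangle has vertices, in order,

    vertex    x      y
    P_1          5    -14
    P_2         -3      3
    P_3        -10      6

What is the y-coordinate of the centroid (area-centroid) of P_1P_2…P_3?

-5/3

Apply the shoelace formula. First the cross-terms c_i = x_i·y_{i+1} − x_{i+1}·y_i:
  -27, 12, 110  ⇒  2A = 95, A = 47.5.
Then Σ (y_i + y_{i+1})·c_i = -475, so ȳ = -475 / (6·47.5) = -5/3.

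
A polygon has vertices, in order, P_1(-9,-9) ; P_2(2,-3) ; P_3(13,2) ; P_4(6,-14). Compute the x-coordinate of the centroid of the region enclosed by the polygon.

Apply the surveyor's formula. First the cross-terms c_i = x_i·y_{i+1} − x_{i+1}·y_i:
  45, 43, -194, -180  ⇒  2A = -286, A = -143.
Then Σ (x_i + x_{i+1})·c_i = -2816, so x̄ = -2816 / (6·(-143)) = 128/39.

128/39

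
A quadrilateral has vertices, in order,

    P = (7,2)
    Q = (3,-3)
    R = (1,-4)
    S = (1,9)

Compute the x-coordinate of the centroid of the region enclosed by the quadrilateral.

64/21

Apply the shoelace (surveyor's) formula. First the cross-terms c_i = x_i·y_{i+1} − x_{i+1}·y_i:
  -27, -9, 13, -61  ⇒  2A = -84, A = -42.
Then Σ (x_i + x_{i+1})·c_i = -768, so x̄ = -768 / (6·(-42)) = 64/21.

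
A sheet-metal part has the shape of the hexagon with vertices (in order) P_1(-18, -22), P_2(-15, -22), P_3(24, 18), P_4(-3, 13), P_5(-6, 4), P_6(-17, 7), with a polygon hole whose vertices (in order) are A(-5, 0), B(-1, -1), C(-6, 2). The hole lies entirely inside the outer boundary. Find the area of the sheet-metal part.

Outer boundary:
Apply the shoelace formula: 2A = Σ (x_i·y_{i+1} − x_{i+1}·y_i), indices taken mod 6.
Cross-terms: 66, 258, 366, 66, 26, 500  ⇒  Σ = 1282
Area = |Σ|/2 = 641.
Hole:
Σ = (5) + (-8) + (10) = 7
Area = |Σ|/2 = 3.5.
Net area = 641 − 3.5 = 637.5.

637.5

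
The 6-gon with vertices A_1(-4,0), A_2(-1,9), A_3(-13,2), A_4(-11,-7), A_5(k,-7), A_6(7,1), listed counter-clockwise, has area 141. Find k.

-5

Write out the shoelace sum; only the two edges meeting at A_5 involve k:
2·Area = [((-11)·(-7) − k·(-7)) + (k·1 − 7·(-7))] + 196
       = 8·k + 322 = 282
⇒ k = -5.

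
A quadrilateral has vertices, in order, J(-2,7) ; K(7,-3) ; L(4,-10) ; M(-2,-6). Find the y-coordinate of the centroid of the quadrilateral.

-140/57

Apply the surveyor's formula. First the cross-terms c_i = x_i·y_{i+1} − x_{i+1}·y_i:
  -43, -58, -44, -26  ⇒  2A = -171, A = -85.5.
Then Σ (y_i + y_{i+1})·c_i = 1260, so ȳ = 1260 / (6·(-85.5)) = -140/57.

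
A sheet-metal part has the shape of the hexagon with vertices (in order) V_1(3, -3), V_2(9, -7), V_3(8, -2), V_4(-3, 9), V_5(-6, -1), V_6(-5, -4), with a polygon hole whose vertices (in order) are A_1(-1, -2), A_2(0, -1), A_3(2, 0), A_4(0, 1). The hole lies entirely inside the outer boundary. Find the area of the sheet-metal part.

Outer boundary:
Apply the surveyor's formula: 2A = Σ (x_i·y_{i+1} − x_{i+1}·y_i), indices taken mod 6.
Σ = (6) + (38) + (66) + (57) + (19) + (27) = 213
Area = |Σ|/2 = 106.5.
Hole:
Apply the surveyor's formula: 2A = Σ (x_i·y_{i+1} − x_{i+1}·y_i), indices taken mod 4.
A_1→A_2: (-1)(-1) − (0)(-2) = 1
A_2→A_3: (0)(0) − (2)(-1) = 2
A_3→A_4: (2)(1) − (0)(0) = 2
A_4→A_1: (0)(-2) − (-1)(1) = 1
Σ = 6
Area = |Σ|/2 = 3.
Net area = 106.5 − 3 = 103.5.

103.5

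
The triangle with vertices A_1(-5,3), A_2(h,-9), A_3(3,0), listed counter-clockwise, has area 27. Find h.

The doubled signed area Σ (x_i y_{i+1} − x_{i+1} y_i) is linear in h.
With h=0 it equals 81; the coefficient of h is -3 (from the two edges through A_2).
So -3·h + 81 = 2·27 = 54 ⇒ h = 9.

9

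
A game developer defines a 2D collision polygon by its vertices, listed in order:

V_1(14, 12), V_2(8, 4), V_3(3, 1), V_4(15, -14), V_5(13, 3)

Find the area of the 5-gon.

120

Σ = (-40) + (-4) + (-57) + (227) + (114) = 240
Area = |Σ|/2 = 120.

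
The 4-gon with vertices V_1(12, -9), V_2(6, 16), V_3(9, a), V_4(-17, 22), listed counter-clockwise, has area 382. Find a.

25

The doubled signed area Σ (x_i y_{i+1} − x_{i+1} y_i) is linear in a.
With a=0 it equals 189; the coefficient of a is 23 (from the two edges through V_3).
So 23·a + 189 = 2·382 = 764 ⇒ a = 25.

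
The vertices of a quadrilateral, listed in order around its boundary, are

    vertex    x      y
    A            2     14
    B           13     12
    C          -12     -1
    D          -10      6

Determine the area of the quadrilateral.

130.5

Apply the shoelace formula: 2A = Σ (x_i·y_{i+1} − x_{i+1}·y_i), indices taken mod 4.
Σ = (-158) + (131) + (-82) + (-152) = -261
Area = |Σ|/2 = 130.5.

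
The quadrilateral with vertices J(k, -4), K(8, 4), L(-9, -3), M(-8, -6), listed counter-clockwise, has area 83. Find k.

Write out the shoelace sum; only the two edges meeting at J involve k:
2·Area = [((-8)·(-4) − k·(-6)) + (k·4 − 8·(-4))] + 42
       = 10·k + 106 = 166
⇒ k = 6.

6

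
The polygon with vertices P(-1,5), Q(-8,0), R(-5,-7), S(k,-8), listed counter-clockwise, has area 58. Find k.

Write out the shoelace sum; only the two edges meeting at S involve k:
2·Area = [((-5)·(-8) − k·(-7)) + (k·5 − (-1)·(-8))] + 96
       = 12·k + 128 = 116
⇒ k = -1.

-1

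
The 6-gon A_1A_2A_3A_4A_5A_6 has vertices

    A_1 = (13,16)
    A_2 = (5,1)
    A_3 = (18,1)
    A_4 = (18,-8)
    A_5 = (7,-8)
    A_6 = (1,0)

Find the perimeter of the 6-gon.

80

|A_1A_2| = √((-8)² + (-15)²) = √289 = 17
|A_2A_3| = √((13)² + (0)²) = √169 = 13
|A_3A_4| = √((0)² + (-9)²) = √81 = 9
|A_4A_5| = √((-11)² + (0)²) = √121 = 11
|A_5A_6| = √((-6)² + (8)²) = √100 = 10
|A_6A_1| = √((12)² + (16)²) = √400 = 20
Perimeter = 17 + 13 + 9 + 11 + 10 + 20 = 80.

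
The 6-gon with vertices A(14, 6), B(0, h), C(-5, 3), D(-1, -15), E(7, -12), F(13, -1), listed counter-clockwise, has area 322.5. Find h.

11

Write out the shoelace sum; only the two edges meeting at B involve h:
2·Area = [(14·h − 0·6) + (0·3 − (-5)·h)] + 436
       = 19·h + 436 = 645
⇒ h = 11.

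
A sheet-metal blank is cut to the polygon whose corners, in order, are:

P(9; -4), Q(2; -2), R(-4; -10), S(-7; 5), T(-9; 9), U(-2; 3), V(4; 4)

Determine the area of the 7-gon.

113.5

Σ = (-10) + (-28) + (-90) + (-18) + (-9) + (-20) + (-52) = -227
Area = |Σ|/2 = 113.5.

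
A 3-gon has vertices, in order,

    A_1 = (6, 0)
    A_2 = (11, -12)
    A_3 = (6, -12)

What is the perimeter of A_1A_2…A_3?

|A_1A_2| = √((5)² + (-12)²) = √169 = 13
|A_2A_3| = √((-5)² + (0)²) = √25 = 5
|A_3A_1| = √((0)² + (12)²) = √144 = 12
Perimeter = 13 + 5 + 12 = 30.

30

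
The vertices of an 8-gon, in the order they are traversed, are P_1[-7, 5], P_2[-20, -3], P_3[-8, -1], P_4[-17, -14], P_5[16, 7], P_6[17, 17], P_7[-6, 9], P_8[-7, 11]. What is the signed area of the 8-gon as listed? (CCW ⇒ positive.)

382

Apply the shoelace (surveyor's) formula: 2A = Σ (x_i·y_{i+1} − x_{i+1}·y_i), indices taken mod 8.
Σ = (121) + (-4) + (95) + (105) + (153) + (255) + (-3) + (42) = 764
Signed area = Σ/2 = 382 (positive ⇒ counter-clockwise traversal).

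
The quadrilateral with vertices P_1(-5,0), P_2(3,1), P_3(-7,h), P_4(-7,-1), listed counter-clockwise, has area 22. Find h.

4

Write out the shoelace sum; only the two edges meeting at P_3 involve h:
2·Area = [(3·h − (-7)·1) + ((-7)·(-1) − (-7)·h)] + -10
       = 10·h + 4 = 44
⇒ h = 4.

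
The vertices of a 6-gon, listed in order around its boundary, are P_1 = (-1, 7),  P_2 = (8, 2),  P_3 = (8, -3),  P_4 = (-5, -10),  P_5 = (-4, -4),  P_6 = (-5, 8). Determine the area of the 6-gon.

146

Cross-terms: -58, -40, -95, -20, -52, -27  ⇒  Σ = -292
Area = |Σ|/2 = 146.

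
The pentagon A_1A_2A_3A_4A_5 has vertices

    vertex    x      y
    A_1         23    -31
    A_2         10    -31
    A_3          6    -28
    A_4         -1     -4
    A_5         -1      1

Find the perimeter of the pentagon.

|A_1A_2| = √((-13)² + (0)²) = √169 = 13
|A_2A_3| = √((-4)² + (3)²) = √25 = 5
|A_3A_4| = √((-7)² + (24)²) = √625 = 25
|A_4A_5| = √((0)² + (5)²) = √25 = 5
|A_5A_1| = √((24)² + (-32)²) = √1600 = 40
Perimeter = 13 + 5 + 25 + 5 + 40 = 88.

88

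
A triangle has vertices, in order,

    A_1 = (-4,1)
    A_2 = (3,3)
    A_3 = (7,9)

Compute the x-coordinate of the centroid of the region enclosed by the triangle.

2

Apply the shoelace (surveyor's) formula. First the cross-terms c_i = x_i·y_{i+1} − x_{i+1}·y_i:
  -15, 6, 43  ⇒  2A = 34, A = 17.
Then Σ (x_i + x_{i+1})·c_i = 204, so x̄ = 204 / (6·17) = 2.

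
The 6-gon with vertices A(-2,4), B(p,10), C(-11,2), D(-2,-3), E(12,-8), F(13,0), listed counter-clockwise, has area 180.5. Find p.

Write out the shoelace sum; only the two edges meeting at B involve p:
2·Area = [((-2)·10 − p·4) + (p·2 − (-11)·10)] + 245
       = -2·p + 335 = 361
⇒ p = -13.

-13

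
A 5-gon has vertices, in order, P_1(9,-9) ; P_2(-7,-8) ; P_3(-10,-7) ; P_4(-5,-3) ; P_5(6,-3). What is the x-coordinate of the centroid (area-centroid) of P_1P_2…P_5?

8/99

Apply the shoelace formula. First the cross-terms c_i = x_i·y_{i+1} − x_{i+1}·y_i:
  -135, -31, -5, 33, -27  ⇒  2A = -165, A = -82.5.
Then Σ (x_i + x_{i+1})·c_i = -40, so x̄ = -40 / (6·(-82.5)) = 8/99.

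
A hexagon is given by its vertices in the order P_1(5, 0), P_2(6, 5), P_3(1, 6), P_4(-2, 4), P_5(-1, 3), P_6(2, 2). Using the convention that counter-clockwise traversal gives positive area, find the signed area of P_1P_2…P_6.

26

Apply the shoelace formula: 2A = Σ (x_i·y_{i+1} − x_{i+1}·y_i), indices taken mod 6.
Σ = (25) + (31) + (16) + (-2) + (-8) + (-10) = 52
Signed area = Σ/2 = 26 (positive ⇒ counter-clockwise traversal).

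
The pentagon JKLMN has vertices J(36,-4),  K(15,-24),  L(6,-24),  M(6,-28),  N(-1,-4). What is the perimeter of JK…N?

|JK| = √((-21)² + (-20)²) = √841 = 29
|KL| = √((-9)² + (0)²) = √81 = 9
|LM| = √((0)² + (-4)²) = √16 = 4
|MN| = √((-7)² + (24)²) = √625 = 25
|NJ| = √((37)² + (0)²) = √1369 = 37
Perimeter = 29 + 9 + 4 + 25 + 37 = 104.

104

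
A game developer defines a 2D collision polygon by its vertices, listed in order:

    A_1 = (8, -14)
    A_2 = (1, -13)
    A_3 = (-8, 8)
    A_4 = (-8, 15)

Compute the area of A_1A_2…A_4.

125

Apply Gauss's area formula: 2A = Σ (x_i·y_{i+1} − x_{i+1}·y_i), indices taken mod 4.
Cross-terms: -90, -96, -56, -8  ⇒  Σ = -250
Area = |Σ|/2 = 125.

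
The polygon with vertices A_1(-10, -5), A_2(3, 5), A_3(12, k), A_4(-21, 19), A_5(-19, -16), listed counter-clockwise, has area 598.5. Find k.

18

Write out the shoelace sum; only the two edges meeting at A_3 involve k:
2·Area = [(3·k − 12·5) + (12·19 − (-21)·k)] + 597
       = 24·k + 765 = 1197
⇒ k = 18.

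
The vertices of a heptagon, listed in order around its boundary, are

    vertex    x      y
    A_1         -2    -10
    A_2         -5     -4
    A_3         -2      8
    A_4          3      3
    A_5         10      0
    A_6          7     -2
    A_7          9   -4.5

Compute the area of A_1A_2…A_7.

Apply the surveyor's formula: 2A = Σ (x_i·y_{i+1} − x_{i+1}·y_i), indices taken mod 7.
A_1→A_2: (-2)(-4) − (-5)(-10) = -42
A_2→A_3: (-5)(8) − (-2)(-4) = -48
A_3→A_4: (-2)(3) − (3)(8) = -30
A_4→A_5: (3)(0) − (10)(3) = -30
A_5→A_6: (10)(-2) − (7)(0) = -20
A_6→A_7: (7)(-4.5) − (9)(-2) = -13.5
A_7→A_1: (9)(-10) − (-2)(-4.5) = -99
Σ = -282.5
Area = |Σ|/2 = 141.25.

141.25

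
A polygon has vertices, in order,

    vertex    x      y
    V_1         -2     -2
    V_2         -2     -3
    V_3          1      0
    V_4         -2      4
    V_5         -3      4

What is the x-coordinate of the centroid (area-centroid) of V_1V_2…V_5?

Apply the surveyor's formula. First the cross-terms c_i = x_i·y_{i+1} − x_{i+1}·y_i:
  2, 3, 4, 4, 14  ⇒  2A = 27, A = 13.5.
Then Σ (x_i + x_{i+1})·c_i = -105, so x̄ = -105 / (6·13.5) = -35/27.

-35/27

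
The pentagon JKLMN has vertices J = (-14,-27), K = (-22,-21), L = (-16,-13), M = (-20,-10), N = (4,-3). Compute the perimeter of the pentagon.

80

|JK| = √((-8)² + (6)²) = √100 = 10
|KL| = √((6)² + (8)²) = √100 = 10
|LM| = √((-4)² + (3)²) = √25 = 5
|MN| = √((24)² + (7)²) = √625 = 25
|NJ| = √((-18)² + (-24)²) = √900 = 30
Perimeter = 10 + 10 + 5 + 25 + 30 = 80.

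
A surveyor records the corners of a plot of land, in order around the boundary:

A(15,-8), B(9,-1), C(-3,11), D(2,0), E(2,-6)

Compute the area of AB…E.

96.5

Σ = (57) + (96) + (-22) + (-12) + (74) = 193
Area = |Σ|/2 = 96.5.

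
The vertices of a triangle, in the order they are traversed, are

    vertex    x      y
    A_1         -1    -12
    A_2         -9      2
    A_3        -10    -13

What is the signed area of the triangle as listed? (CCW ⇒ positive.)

67

Apply the surveyor's formula: 2A = Σ (x_i·y_{i+1} − x_{i+1}·y_i), indices taken mod 3.
Σ = (-110) + (137) + (107) = 134
Signed area = Σ/2 = 67 (positive ⇒ counter-clockwise traversal).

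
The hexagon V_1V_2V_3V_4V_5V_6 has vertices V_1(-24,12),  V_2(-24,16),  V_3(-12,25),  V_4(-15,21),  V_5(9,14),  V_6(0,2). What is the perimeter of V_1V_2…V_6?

90

|V_1V_2| = √((0)² + (4)²) = √16 = 4
|V_2V_3| = √((12)² + (9)²) = √225 = 15
|V_3V_4| = √((-3)² + (-4)²) = √25 = 5
|V_4V_5| = √((24)² + (-7)²) = √625 = 25
|V_5V_6| = √((-9)² + (-12)²) = √225 = 15
|V_6V_1| = √((-24)² + (10)²) = √676 = 26
Perimeter = 4 + 15 + 5 + 25 + 15 + 26 = 90.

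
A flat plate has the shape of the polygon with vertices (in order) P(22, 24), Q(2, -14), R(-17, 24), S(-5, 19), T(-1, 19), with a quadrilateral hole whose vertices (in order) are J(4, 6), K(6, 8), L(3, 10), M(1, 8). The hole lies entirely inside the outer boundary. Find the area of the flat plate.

Outer boundary:
Σ = (-356) + (-190) + (-203) + (-76) + (-442) = -1267
Area = |Σ|/2 = 633.5.
Hole:
Apply Gauss's area formula: 2A = Σ (x_i·y_{i+1} − x_{i+1}·y_i), indices taken mod 4.
Σ = (-4) + (36) + (14) + (-26) = 20
Area = |Σ|/2 = 10.
Net area = 633.5 − 10 = 623.5.

623.5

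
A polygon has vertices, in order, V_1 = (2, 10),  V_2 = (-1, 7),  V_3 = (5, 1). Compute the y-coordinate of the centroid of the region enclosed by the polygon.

6

Apply the shoelace (surveyor's) formula. First the cross-terms c_i = x_i·y_{i+1} − x_{i+1}·y_i:
  24, -36, 48  ⇒  2A = 36, A = 18.
Then Σ (y_i + y_{i+1})·c_i = 648, so ȳ = 648 / (6·18) = 6.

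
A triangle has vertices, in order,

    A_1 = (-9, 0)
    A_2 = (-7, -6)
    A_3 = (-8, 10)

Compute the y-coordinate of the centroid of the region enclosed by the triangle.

4/3

Apply Gauss's area formula. First the cross-terms c_i = x_i·y_{i+1} − x_{i+1}·y_i:
  54, -118, 90  ⇒  2A = 26, A = 13.
Then Σ (y_i + y_{i+1})·c_i = 104, so ȳ = 104 / (6·13) = 4/3.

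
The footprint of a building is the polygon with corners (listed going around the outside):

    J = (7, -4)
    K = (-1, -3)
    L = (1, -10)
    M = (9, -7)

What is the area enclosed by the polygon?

42

Apply the shoelace formula: 2A = Σ (x_i·y_{i+1} − x_{i+1}·y_i), indices taken mod 4.
Cross-terms: -25, 13, 83, 13  ⇒  Σ = 84
Area = |Σ|/2 = 42.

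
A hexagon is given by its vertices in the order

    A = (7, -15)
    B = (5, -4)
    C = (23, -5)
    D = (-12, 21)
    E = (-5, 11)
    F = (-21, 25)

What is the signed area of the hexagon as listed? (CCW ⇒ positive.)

378

Apply the shoelace formula: 2A = Σ (x_i·y_{i+1} − x_{i+1}·y_i), indices taken mod 6.
Σ = (47) + (67) + (423) + (-27) + (106) + (140) = 756
Signed area = Σ/2 = 378 (positive ⇒ counter-clockwise traversal).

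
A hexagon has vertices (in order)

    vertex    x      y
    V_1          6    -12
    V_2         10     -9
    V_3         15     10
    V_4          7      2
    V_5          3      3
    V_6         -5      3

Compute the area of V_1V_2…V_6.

171

Σ = (66) + (235) + (-40) + (15) + (24) + (42) = 342
Area = |Σ|/2 = 171.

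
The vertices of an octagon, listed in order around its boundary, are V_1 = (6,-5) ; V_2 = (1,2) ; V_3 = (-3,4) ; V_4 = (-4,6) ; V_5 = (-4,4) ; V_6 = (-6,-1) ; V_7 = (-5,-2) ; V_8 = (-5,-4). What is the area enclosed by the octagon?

Apply the surveyor's formula: 2A = Σ (x_i·y_{i+1} − x_{i+1}·y_i), indices taken mod 8.
V_1→V_2: (6)(2) − (1)(-5) = 17
V_2→V_3: (1)(4) − (-3)(2) = 10
V_3→V_4: (-3)(6) − (-4)(4) = -2
V_4→V_5: (-4)(4) − (-4)(6) = 8
V_5→V_6: (-4)(-1) − (-6)(4) = 28
V_6→V_7: (-6)(-2) − (-5)(-1) = 7
V_7→V_8: (-5)(-4) − (-5)(-2) = 10
V_8→V_1: (-5)(-5) − (6)(-4) = 49
Σ = 127
Area = |Σ|/2 = 63.5.

63.5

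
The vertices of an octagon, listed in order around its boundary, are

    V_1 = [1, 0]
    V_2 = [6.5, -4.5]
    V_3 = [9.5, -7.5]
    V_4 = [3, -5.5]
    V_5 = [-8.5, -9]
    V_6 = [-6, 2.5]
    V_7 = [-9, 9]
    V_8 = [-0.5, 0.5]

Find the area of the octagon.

Apply the shoelace (surveyor's) formula: 2A = Σ (x_i·y_{i+1} − x_{i+1}·y_i), indices taken mod 8.
Cross-terms: -4.5, -6, -29.75, -73.75, -75.25, -31.5, 0, -0.5  ⇒  Σ = -221.25
Area = |Σ|/2 = 110.625.

110.625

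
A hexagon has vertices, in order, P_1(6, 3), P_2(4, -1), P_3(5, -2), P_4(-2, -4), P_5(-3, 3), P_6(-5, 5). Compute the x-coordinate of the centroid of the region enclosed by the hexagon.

13/18

Apply the shoelace (surveyor's) formula. First the cross-terms c_i = x_i·y_{i+1} − x_{i+1}·y_i:
  -18, -3, -24, -18, 0, -45  ⇒  2A = -108, A = -54.
Then Σ (x_i + x_{i+1})·c_i = -234, so x̄ = -234 / (6·(-54)) = 13/18.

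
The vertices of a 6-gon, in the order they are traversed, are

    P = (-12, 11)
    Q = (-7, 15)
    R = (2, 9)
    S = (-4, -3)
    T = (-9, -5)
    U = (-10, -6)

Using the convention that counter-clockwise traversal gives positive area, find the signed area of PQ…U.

P→Q: (-12)(15) − (-7)(11) = -103
Q→R: (-7)(9) − (2)(15) = -93
R→S: (2)(-3) − (-4)(9) = 30
S→T: (-4)(-5) − (-9)(-3) = -7
T→U: (-9)(-6) − (-10)(-5) = 4
U→P: (-10)(11) − (-12)(-6) = -182
Σ = -351
Signed area = Σ/2 = -175.5 (negative ⇒ clockwise traversal).

-175.5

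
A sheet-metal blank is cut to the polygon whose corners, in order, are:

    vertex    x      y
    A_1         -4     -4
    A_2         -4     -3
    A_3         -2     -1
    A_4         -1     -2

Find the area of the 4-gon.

3.5

Apply the surveyor's formula: 2A = Σ (x_i·y_{i+1} − x_{i+1}·y_i), indices taken mod 4.
Σ = (-4) + (-2) + (3) + (-4) = -7
Area = |Σ|/2 = 3.5.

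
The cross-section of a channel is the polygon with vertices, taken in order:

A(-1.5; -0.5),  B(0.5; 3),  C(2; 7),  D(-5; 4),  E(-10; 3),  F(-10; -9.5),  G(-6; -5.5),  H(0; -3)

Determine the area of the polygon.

98.875

Cross-terms: -4.25, -2.5, 43, 25, 125, -2, 18, -4.5  ⇒  Σ = 197.75
Area = |Σ|/2 = 98.875.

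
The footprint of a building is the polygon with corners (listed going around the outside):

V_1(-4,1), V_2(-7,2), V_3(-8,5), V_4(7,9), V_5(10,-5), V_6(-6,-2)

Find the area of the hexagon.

Cross-terms: -1, -19, -107, -125, -50, -14  ⇒  Σ = -316
Area = |Σ|/2 = 158.

158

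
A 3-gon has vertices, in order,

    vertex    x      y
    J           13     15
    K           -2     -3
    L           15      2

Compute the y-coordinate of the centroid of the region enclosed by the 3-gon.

14/3

Apply Gauss's area formula. First the cross-terms c_i = x_i·y_{i+1} − x_{i+1}·y_i:
  -9, 41, 199  ⇒  2A = 231, A = 115.5.
Then Σ (y_i + y_{i+1})·c_i = 3234, so ȳ = 3234 / (6·115.5) = 14/3.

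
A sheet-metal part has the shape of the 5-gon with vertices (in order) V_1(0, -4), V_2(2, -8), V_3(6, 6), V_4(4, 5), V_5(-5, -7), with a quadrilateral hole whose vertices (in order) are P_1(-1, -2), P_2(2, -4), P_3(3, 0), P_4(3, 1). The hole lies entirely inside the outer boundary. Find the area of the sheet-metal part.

36.5

Outer boundary:
Σ = (8) + (60) + (6) + (-3) + (20) = 91
Area = |Σ|/2 = 45.5.
Hole:
P_1→P_2: (-1)(-4) − (2)(-2) = 8
P_2→P_3: (2)(0) − (3)(-4) = 12
P_3→P_4: (3)(1) − (3)(0) = 3
P_4→P_1: (3)(-2) − (-1)(1) = -5
Σ = 18
Area = |Σ|/2 = 9.
Net area = 45.5 − 9 = 36.5.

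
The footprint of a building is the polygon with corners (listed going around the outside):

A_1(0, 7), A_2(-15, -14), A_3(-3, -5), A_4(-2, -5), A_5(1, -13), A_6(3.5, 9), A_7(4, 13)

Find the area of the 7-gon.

133

Apply the shoelace (surveyor's) formula: 2A = Σ (x_i·y_{i+1} − x_{i+1}·y_i), indices taken mod 7.
A_1→A_2: (0)(-14) − (-15)(7) = 105
A_2→A_3: (-15)(-5) − (-3)(-14) = 33
A_3→A_4: (-3)(-5) − (-2)(-5) = 5
A_4→A_5: (-2)(-13) − (1)(-5) = 31
A_5→A_6: (1)(9) − (3.5)(-13) = 54.5
A_6→A_7: (3.5)(13) − (4)(9) = 9.5
A_7→A_1: (4)(7) − (0)(13) = 28
Σ = 266
Area = |Σ|/2 = 133.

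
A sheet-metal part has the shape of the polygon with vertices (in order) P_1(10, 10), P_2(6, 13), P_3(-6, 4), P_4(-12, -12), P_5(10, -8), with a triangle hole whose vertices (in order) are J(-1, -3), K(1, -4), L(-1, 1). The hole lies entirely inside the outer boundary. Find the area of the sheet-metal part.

340

Outer boundary:
Apply the shoelace formula: 2A = Σ (x_i·y_{i+1} − x_{i+1}·y_i), indices taken mod 5.
Cross-terms: 70, 102, 120, 216, 180  ⇒  Σ = 688
Area = |Σ|/2 = 344.
Hole:
Apply the shoelace formula: 2A = Σ (x_i·y_{i+1} − x_{i+1}·y_i), indices taken mod 3.
Σ = (7) + (-3) + (4) = 8
Area = |Σ|/2 = 4.
Net area = 344 − 4 = 340.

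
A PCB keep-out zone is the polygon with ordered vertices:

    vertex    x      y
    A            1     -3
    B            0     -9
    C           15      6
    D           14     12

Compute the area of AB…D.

84

Apply the shoelace (surveyor's) formula: 2A = Σ (x_i·y_{i+1} − x_{i+1}·y_i), indices taken mod 4.
Σ = (-9) + (135) + (96) + (-54) = 168
Area = |Σ|/2 = 84.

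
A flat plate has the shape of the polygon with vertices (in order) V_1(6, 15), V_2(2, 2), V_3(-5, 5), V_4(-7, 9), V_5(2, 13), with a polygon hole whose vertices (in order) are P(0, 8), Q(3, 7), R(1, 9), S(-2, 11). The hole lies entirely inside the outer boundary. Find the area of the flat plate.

Outer boundary:
Apply the shoelace (surveyor's) formula: 2A = Σ (x_i·y_{i+1} − x_{i+1}·y_i), indices taken mod 5.
Σ = (-18) + (20) + (-10) + (-109) + (-48) = -165
Area = |Σ|/2 = 82.5.
Hole:
Cross-terms: -24, 20, 29, -16  ⇒  Σ = 9
Area = |Σ|/2 = 4.5.
Net area = 82.5 − 4.5 = 78.

78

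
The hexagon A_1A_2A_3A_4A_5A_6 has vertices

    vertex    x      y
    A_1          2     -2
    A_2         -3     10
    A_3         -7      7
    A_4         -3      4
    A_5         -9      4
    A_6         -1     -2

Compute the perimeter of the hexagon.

|A_1A_2| = √((-5)² + (12)²) = √169 = 13
|A_2A_3| = √((-4)² + (-3)²) = √25 = 5
|A_3A_4| = √((4)² + (-3)²) = √25 = 5
|A_4A_5| = √((-6)² + (0)²) = √36 = 6
|A_5A_6| = √((8)² + (-6)²) = √100 = 10
|A_6A_1| = √((3)² + (0)²) = √9 = 3
Perimeter = 13 + 5 + 5 + 6 + 10 + 3 = 42.

42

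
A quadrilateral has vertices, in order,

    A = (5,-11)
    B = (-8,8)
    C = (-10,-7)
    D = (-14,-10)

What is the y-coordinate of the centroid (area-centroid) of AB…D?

-673/147

Apply the shoelace (surveyor's) formula. First the cross-terms c_i = x_i·y_{i+1} − x_{i+1}·y_i:
  -48, 136, 2, 204  ⇒  2A = 294, A = 147.
Then Σ (y_i + y_{i+1})·c_i = -4038, so ȳ = -4038 / (6·147) = -673/147.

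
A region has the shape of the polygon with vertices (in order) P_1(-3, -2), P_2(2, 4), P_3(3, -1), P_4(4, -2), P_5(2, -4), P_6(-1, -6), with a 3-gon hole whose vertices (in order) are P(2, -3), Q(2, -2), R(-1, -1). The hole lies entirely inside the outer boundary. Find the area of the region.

32.5

Outer boundary:
Apply the surveyor's formula: 2A = Σ (x_i·y_{i+1} − x_{i+1}·y_i), indices taken mod 6.
Σ = (-8) + (-14) + (-2) + (-12) + (-16) + (-16) = -68
Area = |Σ|/2 = 34.
Hole:
Apply the shoelace formula: 2A = Σ (x_i·y_{i+1} − x_{i+1}·y_i), indices taken mod 3.
Σ = (2) + (-4) + (5) = 3
Area = |Σ|/2 = 1.5.
Net area = 34 − 1.5 = 32.5.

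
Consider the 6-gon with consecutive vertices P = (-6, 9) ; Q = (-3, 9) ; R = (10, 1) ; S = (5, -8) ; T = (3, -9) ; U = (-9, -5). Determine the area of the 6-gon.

Apply the surveyor's formula: 2A = Σ (x_i·y_{i+1} − x_{i+1}·y_i), indices taken mod 6.
Σ = (-27) + (-93) + (-85) + (-21) + (-96) + (-111) = -433
Area = |Σ|/2 = 216.5.

216.5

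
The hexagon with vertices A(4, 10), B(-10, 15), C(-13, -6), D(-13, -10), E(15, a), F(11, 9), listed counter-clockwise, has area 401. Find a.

Write out the shoelace sum; only the two edges meeting at E involve a:
2·Area = [((-13)·a − 15·(-10)) + (15·9 − 11·a)] + 541
       = -24·a + 826 = 802
⇒ a = 1.

1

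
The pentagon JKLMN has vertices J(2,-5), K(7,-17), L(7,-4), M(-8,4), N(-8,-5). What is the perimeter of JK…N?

|JK| = √((5)² + (-12)²) = √169 = 13
|KL| = √((0)² + (13)²) = √169 = 13
|LM| = √((-15)² + (8)²) = √289 = 17
|MN| = √((0)² + (-9)²) = √81 = 9
|NJ| = √((10)² + (0)²) = √100 = 10
Perimeter = 13 + 13 + 17 + 9 + 10 = 62.

62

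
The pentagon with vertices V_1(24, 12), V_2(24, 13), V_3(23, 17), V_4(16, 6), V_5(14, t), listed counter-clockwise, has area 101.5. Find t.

Write out the shoelace sum; only the two edges meeting at V_5 involve t:
2·Area = [(16·t − 14·6) + (14·12 − 24·t)] + -1
       = -8·t + 83 = 203
⇒ t = -15.

-15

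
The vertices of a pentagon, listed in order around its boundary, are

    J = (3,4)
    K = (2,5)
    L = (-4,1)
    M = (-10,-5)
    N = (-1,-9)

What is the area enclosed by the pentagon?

Cross-terms: 7, 22, 30, 85, 23  ⇒  Σ = 167
Area = |Σ|/2 = 83.5.

83.5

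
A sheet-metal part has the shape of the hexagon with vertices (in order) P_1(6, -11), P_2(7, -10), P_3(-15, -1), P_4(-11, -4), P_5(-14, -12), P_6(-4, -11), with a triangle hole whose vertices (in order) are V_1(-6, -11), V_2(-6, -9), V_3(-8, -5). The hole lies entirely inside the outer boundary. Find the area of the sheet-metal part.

98.5

Outer boundary:
Apply Gauss's area formula: 2A = Σ (x_i·y_{i+1} − x_{i+1}·y_i), indices taken mod 6.
Σ = (17) + (-157) + (49) + (76) + (106) + (110) = 201
Area = |Σ|/2 = 100.5.
Hole:
Cross-terms: -12, -42, 58  ⇒  Σ = 4
Area = |Σ|/2 = 2.
Net area = 100.5 − 2 = 98.5.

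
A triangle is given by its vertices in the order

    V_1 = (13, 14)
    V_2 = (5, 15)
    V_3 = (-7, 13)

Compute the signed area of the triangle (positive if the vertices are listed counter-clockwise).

Cross-terms: 125, 170, -267  ⇒  Σ = 28
Signed area = Σ/2 = 14 (positive ⇒ counter-clockwise traversal).

14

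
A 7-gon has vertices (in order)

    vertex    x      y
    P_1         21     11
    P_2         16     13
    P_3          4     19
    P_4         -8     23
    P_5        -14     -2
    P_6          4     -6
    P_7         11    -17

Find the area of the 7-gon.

749.5

Σ = (97) + (252) + (244) + (338) + (92) + (-2) + (478) = 1499
Area = |Σ|/2 = 749.5.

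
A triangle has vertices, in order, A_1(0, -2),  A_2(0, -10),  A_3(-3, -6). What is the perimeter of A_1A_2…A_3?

|A_1A_2| = √((0)² + (-8)²) = √64 = 8
|A_2A_3| = √((-3)² + (4)²) = √25 = 5
|A_3A_1| = √((3)² + (4)²) = √25 = 5
Perimeter = 8 + 5 + 5 = 18.

18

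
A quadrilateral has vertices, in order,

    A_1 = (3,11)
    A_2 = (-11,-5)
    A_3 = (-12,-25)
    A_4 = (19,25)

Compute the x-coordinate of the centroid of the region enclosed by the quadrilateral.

Apply the shoelace formula. First the cross-terms c_i = x_i·y_{i+1} − x_{i+1}·y_i:
  106, 215, 175, 134  ⇒  2A = 630, A = 315.
Then Σ (x_i + x_{i+1})·c_i = -1620, so x̄ = -1620 / (6·315) = -6/7.

-6/7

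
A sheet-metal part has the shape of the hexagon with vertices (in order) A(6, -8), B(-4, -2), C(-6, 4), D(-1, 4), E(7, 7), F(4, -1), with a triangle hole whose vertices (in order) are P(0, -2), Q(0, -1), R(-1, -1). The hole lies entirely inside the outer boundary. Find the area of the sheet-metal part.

93.5

Outer boundary:
Σ = (-44) + (-28) + (-20) + (-35) + (-35) + (-26) = -188
Area = |Σ|/2 = 94.
Hole:
Apply the shoelace (surveyor's) formula: 2A = Σ (x_i·y_{i+1} − x_{i+1}·y_i), indices taken mod 3.
Cross-terms: 0, -1, 2  ⇒  Σ = 1
Area = |Σ|/2 = 0.5.
Net area = 94 − 0.5 = 93.5.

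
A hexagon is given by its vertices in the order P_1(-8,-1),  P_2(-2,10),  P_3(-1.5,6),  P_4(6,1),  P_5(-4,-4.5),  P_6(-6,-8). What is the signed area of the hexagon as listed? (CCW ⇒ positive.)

Apply Gauss's area formula: 2A = Σ (x_i·y_{i+1} − x_{i+1}·y_i), indices taken mod 6.
P_1→P_2: (-8)(10) − (-2)(-1) = -82
P_2→P_3: (-2)(6) − (-1.5)(10) = 3
P_3→P_4: (-1.5)(1) − (6)(6) = -37.5
P_4→P_5: (6)(-4.5) − (-4)(1) = -23
P_5→P_6: (-4)(-8) − (-6)(-4.5) = 5
P_6→P_1: (-6)(-1) − (-8)(-8) = -58
Σ = -192.5
Signed area = Σ/2 = -96.25 (negative ⇒ clockwise traversal).

-96.25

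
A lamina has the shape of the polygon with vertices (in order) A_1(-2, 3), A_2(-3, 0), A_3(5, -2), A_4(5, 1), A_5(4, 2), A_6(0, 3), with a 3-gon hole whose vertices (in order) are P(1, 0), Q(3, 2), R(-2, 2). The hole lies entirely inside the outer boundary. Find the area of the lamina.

Outer boundary:
Apply the shoelace (surveyor's) formula: 2A = Σ (x_i·y_{i+1} − x_{i+1}·y_i), indices taken mod 6.
Σ = (9) + (6) + (15) + (6) + (12) + (6) = 54
Area = |Σ|/2 = 27.
Hole:
Apply the shoelace formula: 2A = Σ (x_i·y_{i+1} − x_{i+1}·y_i), indices taken mod 3.
P→Q: (1)(2) − (3)(0) = 2
Q→R: (3)(2) − (-2)(2) = 10
R→P: (-2)(0) − (1)(2) = -2
Σ = 10
Area = |Σ|/2 = 5.
Net area = 27 − 5 = 22.

22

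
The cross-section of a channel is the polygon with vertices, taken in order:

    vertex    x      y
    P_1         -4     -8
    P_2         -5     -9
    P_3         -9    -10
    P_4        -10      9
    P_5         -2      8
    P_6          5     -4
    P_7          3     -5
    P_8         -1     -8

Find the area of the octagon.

Cross-terms: -4, -31, -181, -62, -32, -13, -29, -24  ⇒  Σ = -376
Area = |Σ|/2 = 188.

188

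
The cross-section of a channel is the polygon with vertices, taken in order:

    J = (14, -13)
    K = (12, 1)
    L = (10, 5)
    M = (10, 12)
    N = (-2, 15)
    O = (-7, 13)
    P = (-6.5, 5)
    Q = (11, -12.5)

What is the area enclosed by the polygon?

J→K: (14)(1) − (12)(-13) = 170
K→L: (12)(5) − (10)(1) = 50
L→M: (10)(12) − (10)(5) = 70
M→N: (10)(15) − (-2)(12) = 174
N→O: (-2)(13) − (-7)(15) = 79
O→P: (-7)(5) − (-6.5)(13) = 49.5
P→Q: (-6.5)(-12.5) − (11)(5) = 26.25
Q→J: (11)(-13) − (14)(-12.5) = 32
Σ = 650.75
Area = |Σ|/2 = 325.375.

325.375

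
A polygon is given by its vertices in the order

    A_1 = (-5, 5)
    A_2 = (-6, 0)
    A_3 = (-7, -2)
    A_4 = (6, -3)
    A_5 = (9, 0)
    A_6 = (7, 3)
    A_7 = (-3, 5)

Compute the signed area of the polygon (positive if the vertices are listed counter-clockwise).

A_1→A_2: (-5)(0) − (-6)(5) = 30
A_2→A_3: (-6)(-2) − (-7)(0) = 12
A_3→A_4: (-7)(-3) − (6)(-2) = 33
A_4→A_5: (6)(0) − (9)(-3) = 27
A_5→A_6: (9)(3) − (7)(0) = 27
A_6→A_7: (7)(5) − (-3)(3) = 44
A_7→A_1: (-3)(5) − (-5)(5) = 10
Σ = 183
Signed area = Σ/2 = 91.5 (positive ⇒ counter-clockwise traversal).

91.5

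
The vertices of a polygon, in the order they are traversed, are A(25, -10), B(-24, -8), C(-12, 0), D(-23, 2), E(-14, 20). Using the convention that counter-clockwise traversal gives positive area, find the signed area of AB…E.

Apply the shoelace formula: 2A = Σ (x_i·y_{i+1} − x_{i+1}·y_i), indices taken mod 5.
Σ = (-440) + (-96) + (-24) + (-432) + (-360) = -1352
Signed area = Σ/2 = -676 (negative ⇒ clockwise traversal).

-676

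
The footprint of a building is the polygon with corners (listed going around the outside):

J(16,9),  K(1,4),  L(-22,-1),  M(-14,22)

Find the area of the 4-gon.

417

Σ = (55) + (87) + (-498) + (-478) = -834
Area = |Σ|/2 = 417.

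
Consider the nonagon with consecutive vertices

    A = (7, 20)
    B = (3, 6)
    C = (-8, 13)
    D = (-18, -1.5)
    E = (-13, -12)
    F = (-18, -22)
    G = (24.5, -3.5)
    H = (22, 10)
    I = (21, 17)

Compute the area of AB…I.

985.25

Apply the shoelace (surveyor's) formula: 2A = Σ (x_i·y_{i+1} − x_{i+1}·y_i), indices taken mod 9.
Cross-terms: -18, 87, 246, 196.5, 70, 602, 322, 164, 301  ⇒  Σ = 1970.5
Area = |Σ|/2 = 985.25.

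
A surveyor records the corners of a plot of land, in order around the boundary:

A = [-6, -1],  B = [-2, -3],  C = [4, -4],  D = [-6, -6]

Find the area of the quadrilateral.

21

Apply the shoelace formula: 2A = Σ (x_i·y_{i+1} − x_{i+1}·y_i), indices taken mod 4.
Cross-terms: 16, 20, -48, -30  ⇒  Σ = -42
Area = |Σ|/2 = 21.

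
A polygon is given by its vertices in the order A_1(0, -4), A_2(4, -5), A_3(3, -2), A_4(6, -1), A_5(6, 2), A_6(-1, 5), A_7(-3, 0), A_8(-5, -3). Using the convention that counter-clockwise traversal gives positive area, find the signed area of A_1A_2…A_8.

Σ = (16) + (7) + (9) + (18) + (32) + (15) + (9) + (20) = 126
Signed area = Σ/2 = 63 (positive ⇒ counter-clockwise traversal).

63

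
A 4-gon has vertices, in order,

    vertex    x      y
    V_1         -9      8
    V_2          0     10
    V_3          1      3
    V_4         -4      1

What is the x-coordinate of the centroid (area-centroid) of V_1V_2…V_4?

Apply the surveyor's formula. First the cross-terms c_i = x_i·y_{i+1} − x_{i+1}·y_i:
  -90, -10, 13, -23  ⇒  2A = -110, A = -55.
Then Σ (x_i + x_{i+1})·c_i = 1060, so x̄ = 1060 / (6·(-55)) = -106/33.

-106/33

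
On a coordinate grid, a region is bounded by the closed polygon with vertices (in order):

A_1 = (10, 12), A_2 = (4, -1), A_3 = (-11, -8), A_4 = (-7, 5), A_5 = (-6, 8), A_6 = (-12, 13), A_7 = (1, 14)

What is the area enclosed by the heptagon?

264.5

Apply Gauss's area formula: 2A = Σ (x_i·y_{i+1} − x_{i+1}·y_i), indices taken mod 7.
A_1→A_2: (10)(-1) − (4)(12) = -58
A_2→A_3: (4)(-8) − (-11)(-1) = -43
A_3→A_4: (-11)(5) − (-7)(-8) = -111
A_4→A_5: (-7)(8) − (-6)(5) = -26
A_5→A_6: (-6)(13) − (-12)(8) = 18
A_6→A_7: (-12)(14) − (1)(13) = -181
A_7→A_1: (1)(12) − (10)(14) = -128
Σ = -529
Area = |Σ|/2 = 264.5.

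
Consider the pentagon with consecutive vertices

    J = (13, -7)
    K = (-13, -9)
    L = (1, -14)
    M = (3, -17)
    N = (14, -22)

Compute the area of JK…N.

184

Apply the shoelace formula: 2A = Σ (x_i·y_{i+1} − x_{i+1}·y_i), indices taken mod 5.
Cross-terms: -208, 191, 25, 172, 188  ⇒  Σ = 368
Area = |Σ|/2 = 184.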